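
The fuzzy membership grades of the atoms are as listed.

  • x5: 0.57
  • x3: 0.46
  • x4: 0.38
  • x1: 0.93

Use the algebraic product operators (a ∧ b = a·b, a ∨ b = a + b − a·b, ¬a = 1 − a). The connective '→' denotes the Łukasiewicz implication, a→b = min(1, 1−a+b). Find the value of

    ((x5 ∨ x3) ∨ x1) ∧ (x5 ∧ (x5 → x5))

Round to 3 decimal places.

x5 ∨ x3 = a + b − a·b on (0.5700, 0.4600) = 0.7678
(x5 ∨ x3) ∨ x1 = a + b − a·b on (0.7678, 0.9300) = 0.9837
x5 → x5  [Łukasiewicz: min(1, 1−a+b)] with a=0.5700, b=0.5700 → 1.0000
x5 ∧ (x5 → x5) = a·b on (0.5700, 1.0000) = 0.5700
((x5 ∨ x3) ∨ x1) ∧ (x5 ∧ (x5 → x5)) = a·b on (0.9837, 0.5700) = 0.5607

0.561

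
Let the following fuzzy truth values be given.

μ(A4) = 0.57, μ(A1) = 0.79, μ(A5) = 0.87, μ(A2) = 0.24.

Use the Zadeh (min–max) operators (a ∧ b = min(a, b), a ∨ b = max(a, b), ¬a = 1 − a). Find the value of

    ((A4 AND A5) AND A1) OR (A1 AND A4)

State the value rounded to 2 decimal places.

0.57

A4 AND A5 = min(a, b) on (0.57, 0.87) = 0.57
(A4 AND A5) AND A1 = min(a, b) on (0.57, 0.79) = 0.57
A1 AND A4 = min(a, b) on (0.79, 0.57) = 0.57
((A4 AND A5) AND A1) OR (A1 AND A4) = max(a, b) on (0.57, 0.57) = 0.57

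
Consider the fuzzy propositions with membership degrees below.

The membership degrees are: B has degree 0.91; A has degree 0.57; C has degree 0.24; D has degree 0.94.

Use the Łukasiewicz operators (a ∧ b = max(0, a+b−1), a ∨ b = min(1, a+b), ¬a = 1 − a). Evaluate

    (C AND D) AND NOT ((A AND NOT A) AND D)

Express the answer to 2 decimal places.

0.18

C AND D = max(0, a+b−1) on (0.24, 0.94) = 0.18
NOT A = 1 − 0.57 = 0.43
A AND NOT A = max(0, a+b−1) on (0.57, 0.43) = 0.00
(A AND NOT A) AND D = max(0, a+b−1) on (0.00, 0.94) = 0.00
NOT ((A AND NOT A) AND D) = 1 − 0.00 = 1.00
(C AND D) AND NOT ((A AND NOT A) AND D) = max(0, a+b−1) on (0.18, 1.00) = 0.18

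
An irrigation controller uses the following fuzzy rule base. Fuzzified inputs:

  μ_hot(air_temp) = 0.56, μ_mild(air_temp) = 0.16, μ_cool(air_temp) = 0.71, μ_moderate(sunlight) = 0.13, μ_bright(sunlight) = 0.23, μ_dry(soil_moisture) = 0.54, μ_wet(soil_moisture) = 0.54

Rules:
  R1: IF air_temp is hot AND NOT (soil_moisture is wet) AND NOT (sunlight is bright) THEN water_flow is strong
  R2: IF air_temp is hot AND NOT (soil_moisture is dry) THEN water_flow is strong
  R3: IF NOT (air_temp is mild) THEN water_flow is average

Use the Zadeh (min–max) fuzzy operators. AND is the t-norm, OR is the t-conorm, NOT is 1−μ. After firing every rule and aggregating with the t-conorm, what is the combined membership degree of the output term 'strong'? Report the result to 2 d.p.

R1: hot=0.56, ¬wet=1−0.54=0.46, ¬bright=1−0.23=0.77; AND[min(a, b)] → w = 0.46
R2: hot=0.56, ¬dry=1−0.54=0.46; AND[min(a, b)] → w = 0.46
R3: ¬mild=1−0.16=0.84 → w = 0.84
Rules with consequent 'strong': {R1, R2} → strengths 0.46, 0.46
Aggregate via t-conorm [max(a, b)]: 0.46

0.46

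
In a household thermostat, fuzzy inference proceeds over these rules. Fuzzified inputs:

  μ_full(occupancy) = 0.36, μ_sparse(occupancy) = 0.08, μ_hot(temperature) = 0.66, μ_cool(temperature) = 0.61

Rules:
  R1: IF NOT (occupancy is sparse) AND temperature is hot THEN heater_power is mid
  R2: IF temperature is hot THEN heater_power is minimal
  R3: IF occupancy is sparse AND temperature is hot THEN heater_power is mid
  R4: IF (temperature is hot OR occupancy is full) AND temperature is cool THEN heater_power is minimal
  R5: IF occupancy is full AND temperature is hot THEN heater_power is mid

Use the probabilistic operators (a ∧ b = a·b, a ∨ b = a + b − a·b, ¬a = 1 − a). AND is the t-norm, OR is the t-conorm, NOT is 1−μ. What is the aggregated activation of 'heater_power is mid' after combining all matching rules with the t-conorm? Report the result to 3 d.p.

R1: ¬sparse=1−0.08=0.92, hot=0.66; AND[a·b] → w = 0.6072
R2: hot=0.66 → w = 0.6600
R3: sparse=0.08, hot=0.66; AND[a·b] → w = 0.0528
R4: (hot=0.66 OR full=0.36) = 0.7824; AND[a·b] with cool=0.61 → w = 0.4773
R5: full=0.36, hot=0.66; AND[a·b] → w = 0.2376
Rules with consequent 'mid': {R1, R3, R5} → strengths 0.6072, 0.0528, 0.2376
Aggregate via t-conorm [a + b − a·b]: 0.7163

0.716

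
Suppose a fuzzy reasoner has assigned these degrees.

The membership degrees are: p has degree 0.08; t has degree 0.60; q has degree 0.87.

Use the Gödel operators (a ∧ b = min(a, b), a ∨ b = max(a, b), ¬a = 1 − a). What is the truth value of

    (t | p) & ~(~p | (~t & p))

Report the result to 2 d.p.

t | p = max(a, b) on (0.60, 0.08) = 0.60
~p = 1 − 0.08 = 0.92
~t = 1 − 0.60 = 0.40
~t & p = min(a, b) on (0.40, 0.08) = 0.08
~p | (~t & p) = max(a, b) on (0.92, 0.08) = 0.92
~(~p | (~t & p)) = 1 − 0.92 = 0.08
(t | p) & ~(~p | (~t & p)) = min(a, b) on (0.60, 0.08) = 0.08

0.08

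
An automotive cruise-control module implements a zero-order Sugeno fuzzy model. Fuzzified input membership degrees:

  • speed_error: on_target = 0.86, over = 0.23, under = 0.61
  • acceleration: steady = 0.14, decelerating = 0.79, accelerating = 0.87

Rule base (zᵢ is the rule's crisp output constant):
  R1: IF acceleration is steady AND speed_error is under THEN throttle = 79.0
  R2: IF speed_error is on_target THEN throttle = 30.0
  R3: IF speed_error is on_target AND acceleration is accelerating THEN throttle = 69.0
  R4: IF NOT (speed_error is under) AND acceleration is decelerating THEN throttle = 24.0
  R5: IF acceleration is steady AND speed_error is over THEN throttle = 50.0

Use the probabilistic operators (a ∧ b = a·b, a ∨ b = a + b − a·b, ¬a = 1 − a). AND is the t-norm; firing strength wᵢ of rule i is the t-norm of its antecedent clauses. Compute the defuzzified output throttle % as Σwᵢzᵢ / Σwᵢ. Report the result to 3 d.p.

45.812

R1 (z=79.0): steady=0.14, under=0.61; AND[a·b] → w = 0.0854
R2 (z=30.0): on_target=0.86 → w = 0.8600
R3 (z=69.0): on_target=0.86, accelerating=0.87; AND[a·b] → w = 0.7482
R4 (z=24.0): ¬under=1−0.61=0.39, decelerating=0.79; AND[a·b] → w = 0.3081
R5 (z=50.0): steady=0.14, over=0.23; AND[a·b] → w = 0.0322
Weighted average = (0.0854·79.0 + 0.8600·30.0 + 0.7482·69.0 + 0.3081·24.0 + 0.0322·50.0) / (0.0854 + 0.8600 + 0.7482 + 0.3081 + 0.0322)
  = 93.1768 / 2.0339 = 45.812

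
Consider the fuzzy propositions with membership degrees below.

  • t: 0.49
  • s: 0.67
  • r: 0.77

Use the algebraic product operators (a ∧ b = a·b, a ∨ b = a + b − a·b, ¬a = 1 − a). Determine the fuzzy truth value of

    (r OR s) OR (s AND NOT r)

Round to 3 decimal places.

0.936

r OR s = a + b − a·b on (0.7700, 0.6700) = 0.9241
NOT r = 1 − 0.7700 = 0.2300
s AND NOT r = a·b on (0.6700, 0.2300) = 0.1541
(r OR s) OR (s AND NOT r) = a + b − a·b on (0.9241, 0.1541) = 0.9358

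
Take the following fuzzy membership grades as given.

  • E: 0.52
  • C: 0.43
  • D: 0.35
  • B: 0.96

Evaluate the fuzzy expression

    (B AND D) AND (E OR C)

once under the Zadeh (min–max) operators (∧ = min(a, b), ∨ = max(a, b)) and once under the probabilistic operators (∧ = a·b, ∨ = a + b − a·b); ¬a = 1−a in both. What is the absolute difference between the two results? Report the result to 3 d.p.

Under Zadeh (min–max):
  B AND D = min(a, b) on (0.96, 0.35) = 0.35
  E OR C = max(a, b) on (0.52, 0.43) = 0.52
  (B AND D) AND (E OR C) = min(a, b) on (0.35, 0.52) = 0.35
  → value = 0.3500
Under probabilistic:
  B AND D = a·b on (0.9600, 0.3500) = 0.3360
  E OR C = a + b − a·b on (0.5200, 0.4300) = 0.7264
  (B AND D) AND (E OR C) = a·b on (0.3360, 0.7264) = 0.2441
  → value = 0.2441
|0.3500 − 0.2441| = 0.106

0.106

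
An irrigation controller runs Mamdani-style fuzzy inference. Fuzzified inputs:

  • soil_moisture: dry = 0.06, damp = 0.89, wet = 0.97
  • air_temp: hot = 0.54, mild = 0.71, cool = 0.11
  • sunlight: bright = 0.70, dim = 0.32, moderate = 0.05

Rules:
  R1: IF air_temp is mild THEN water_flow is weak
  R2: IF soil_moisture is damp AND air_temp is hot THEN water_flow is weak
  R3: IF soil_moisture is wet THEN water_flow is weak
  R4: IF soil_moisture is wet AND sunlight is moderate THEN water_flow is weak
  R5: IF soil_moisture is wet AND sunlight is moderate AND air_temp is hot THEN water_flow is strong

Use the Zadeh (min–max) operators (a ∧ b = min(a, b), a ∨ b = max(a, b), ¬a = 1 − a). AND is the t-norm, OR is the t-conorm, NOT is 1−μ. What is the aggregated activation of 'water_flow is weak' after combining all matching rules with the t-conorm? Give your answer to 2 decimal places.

R1: mild=0.71 → w = 0.71
R2: damp=0.89, hot=0.54; AND[min(a, b)] → w = 0.54
R3: wet=0.97 → w = 0.97
R4: wet=0.97, moderate=0.05; AND[min(a, b)] → w = 0.05
R5: wet=0.97, moderate=0.05, hot=0.54; AND[min(a, b)] → w = 0.05
Rules with consequent 'weak': {R1, R2, R3, R4} → strengths 0.71, 0.54, 0.97, 0.05
Aggregate via t-conorm [max(a, b)]: 0.97

0.97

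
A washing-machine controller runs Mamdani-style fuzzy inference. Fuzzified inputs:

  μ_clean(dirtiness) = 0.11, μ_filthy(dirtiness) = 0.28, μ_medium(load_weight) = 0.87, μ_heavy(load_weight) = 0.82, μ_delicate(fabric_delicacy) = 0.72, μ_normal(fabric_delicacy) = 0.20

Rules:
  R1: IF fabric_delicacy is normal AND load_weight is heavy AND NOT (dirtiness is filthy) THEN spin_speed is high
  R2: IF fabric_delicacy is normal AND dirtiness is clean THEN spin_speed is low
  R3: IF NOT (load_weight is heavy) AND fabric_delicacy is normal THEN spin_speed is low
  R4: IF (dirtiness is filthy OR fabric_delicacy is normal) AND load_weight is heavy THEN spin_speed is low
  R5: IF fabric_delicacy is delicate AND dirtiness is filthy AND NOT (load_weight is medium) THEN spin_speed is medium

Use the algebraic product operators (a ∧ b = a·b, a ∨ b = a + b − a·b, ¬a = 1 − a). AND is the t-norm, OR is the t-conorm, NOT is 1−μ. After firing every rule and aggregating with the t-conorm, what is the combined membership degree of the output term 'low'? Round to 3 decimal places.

R1: normal=0.20, heavy=0.82, ¬filthy=1−0.28=0.72; AND[a·b] → w = 0.1181
R2: normal=0.20, clean=0.11; AND[a·b] → w = 0.0220
R3: ¬heavy=1−0.82=0.18, normal=0.20; AND[a·b] → w = 0.0360
R4: (filthy=0.28 OR normal=0.20) = 0.4240; AND[a·b] with heavy=0.82 → w = 0.3477
R5: delicate=0.72, filthy=0.28, ¬medium=1−0.87=0.13; AND[a·b] → w = 0.0262
Rules with consequent 'low': {R2, R3, R4} → strengths 0.0220, 0.0360, 0.3477
Aggregate via t-conorm [a + b − a·b]: 0.3850

0.385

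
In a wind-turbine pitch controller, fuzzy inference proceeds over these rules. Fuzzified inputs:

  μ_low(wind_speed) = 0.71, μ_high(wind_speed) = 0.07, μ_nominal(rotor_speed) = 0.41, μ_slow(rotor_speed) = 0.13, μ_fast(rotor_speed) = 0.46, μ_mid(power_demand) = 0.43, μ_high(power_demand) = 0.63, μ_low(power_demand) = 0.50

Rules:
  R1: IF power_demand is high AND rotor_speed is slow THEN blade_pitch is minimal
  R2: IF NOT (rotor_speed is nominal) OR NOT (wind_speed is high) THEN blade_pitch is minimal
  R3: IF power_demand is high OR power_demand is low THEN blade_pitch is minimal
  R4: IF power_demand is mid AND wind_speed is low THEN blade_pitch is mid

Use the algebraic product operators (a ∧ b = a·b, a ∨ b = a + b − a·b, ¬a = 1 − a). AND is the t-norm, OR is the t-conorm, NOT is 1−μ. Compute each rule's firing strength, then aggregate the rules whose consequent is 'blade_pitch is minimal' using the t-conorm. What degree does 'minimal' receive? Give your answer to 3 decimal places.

0.995

R1: high=0.63, slow=0.13; AND[a·b] → w = 0.0819
R2: ¬nominal=1−0.41=0.59, ¬high=1−0.07=0.93; OR[a + b − a·b] → w = 0.9713
R3: high=0.63, low=0.50; OR[a + b − a·b] → w = 0.8150
R4: mid=0.43, low=0.71; AND[a·b] → w = 0.3053
Rules with consequent 'minimal': {R1, R2, R3} → strengths 0.0819, 0.9713, 0.8150
Aggregate via t-conorm [a + b − a·b]: 0.9951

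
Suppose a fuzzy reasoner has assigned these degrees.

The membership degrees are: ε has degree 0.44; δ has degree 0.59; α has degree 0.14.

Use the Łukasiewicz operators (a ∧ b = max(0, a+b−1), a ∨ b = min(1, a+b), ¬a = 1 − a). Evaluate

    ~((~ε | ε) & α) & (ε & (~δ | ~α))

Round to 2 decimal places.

0.30

~ε = 1 − 0.44 = 0.56
~ε | ε = min(1, a+b) on (0.56, 0.44) = 1.00
(~ε | ε) & α = max(0, a+b−1) on (1.00, 0.14) = 0.14
~((~ε | ε) & α) = 1 − 0.14 = 0.86
~δ = 1 − 0.59 = 0.41
~α = 1 − 0.14 = 0.86
~δ | ~α = min(1, a+b) on (0.41, 0.86) = 1.00
ε & (~δ | ~α) = max(0, a+b−1) on (0.44, 1.00) = 0.44
~((~ε | ε) & α) & (ε & (~δ | ~α)) = max(0, a+b−1) on (0.86, 0.44) = 0.30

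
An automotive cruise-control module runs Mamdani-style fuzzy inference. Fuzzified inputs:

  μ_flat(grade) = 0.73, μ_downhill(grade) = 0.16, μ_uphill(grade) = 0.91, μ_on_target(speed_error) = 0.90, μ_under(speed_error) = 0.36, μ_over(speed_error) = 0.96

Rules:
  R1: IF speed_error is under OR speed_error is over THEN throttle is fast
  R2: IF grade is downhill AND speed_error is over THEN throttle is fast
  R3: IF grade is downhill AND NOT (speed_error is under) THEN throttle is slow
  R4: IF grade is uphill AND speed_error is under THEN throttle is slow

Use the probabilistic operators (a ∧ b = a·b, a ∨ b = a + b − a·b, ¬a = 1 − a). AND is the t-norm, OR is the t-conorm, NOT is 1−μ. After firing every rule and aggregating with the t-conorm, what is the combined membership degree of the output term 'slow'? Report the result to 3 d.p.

0.396

R1: under=0.36, over=0.96; OR[a + b − a·b] → w = 0.9744
R2: downhill=0.16, over=0.96; AND[a·b] → w = 0.1536
R3: downhill=0.16, ¬under=1−0.36=0.64; AND[a·b] → w = 0.1024
R4: uphill=0.91, under=0.36; AND[a·b] → w = 0.3276
Rules with consequent 'slow': {R3, R4} → strengths 0.1024, 0.3276
Aggregate via t-conorm [a + b − a·b]: 0.3965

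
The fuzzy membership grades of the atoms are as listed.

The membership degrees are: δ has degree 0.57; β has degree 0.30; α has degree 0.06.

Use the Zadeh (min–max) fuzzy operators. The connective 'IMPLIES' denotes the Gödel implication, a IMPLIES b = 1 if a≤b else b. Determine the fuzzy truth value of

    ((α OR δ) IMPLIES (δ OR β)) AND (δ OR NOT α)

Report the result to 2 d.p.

α OR δ = max(a, b) on (0.06, 0.57) = 0.57
δ OR β = max(a, b) on (0.57, 0.30) = 0.57
(α OR δ) IMPLIES (δ OR β)  [Gödel: 1 if a≤b else b] with a=0.57, b=0.57 → 1.00
NOT α = 1 − 0.06 = 0.94
δ OR NOT α = max(a, b) on (0.57, 0.94) = 0.94
((α OR δ) IMPLIES (δ OR β)) AND (δ OR NOT α) = min(a, b) on (1.00, 0.94) = 0.94

0.94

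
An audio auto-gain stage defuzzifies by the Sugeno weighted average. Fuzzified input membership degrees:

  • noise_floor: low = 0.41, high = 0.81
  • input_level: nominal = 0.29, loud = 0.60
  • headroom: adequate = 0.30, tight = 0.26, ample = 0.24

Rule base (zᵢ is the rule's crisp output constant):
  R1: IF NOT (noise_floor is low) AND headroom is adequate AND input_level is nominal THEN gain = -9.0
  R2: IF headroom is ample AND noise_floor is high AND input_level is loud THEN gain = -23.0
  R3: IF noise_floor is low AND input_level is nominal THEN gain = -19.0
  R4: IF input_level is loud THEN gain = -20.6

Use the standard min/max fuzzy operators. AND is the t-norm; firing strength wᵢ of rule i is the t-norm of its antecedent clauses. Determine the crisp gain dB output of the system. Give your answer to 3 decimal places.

R1 (z=-9.0): ¬low=1−0.41=0.59, adequate=0.30, nominal=0.29; AND[min(a, b)] → w = 0.29
R2 (z=-23.0): ample=0.24, high=0.81, loud=0.60; AND[min(a, b)] → w = 0.24
R3 (z=-19.0): low=0.41, nominal=0.29; AND[min(a, b)] → w = 0.29
R4 (z=-20.6): loud=0.60 → w = 0.60
Weighted average = (0.29·-9.0 + 0.24·-23.0 + 0.29·-19.0 + 0.60·-20.6) / (0.29 + 0.24 + 0.29 + 0.60)
  = -26.0000 / 1.4200 = -18.310

-18.310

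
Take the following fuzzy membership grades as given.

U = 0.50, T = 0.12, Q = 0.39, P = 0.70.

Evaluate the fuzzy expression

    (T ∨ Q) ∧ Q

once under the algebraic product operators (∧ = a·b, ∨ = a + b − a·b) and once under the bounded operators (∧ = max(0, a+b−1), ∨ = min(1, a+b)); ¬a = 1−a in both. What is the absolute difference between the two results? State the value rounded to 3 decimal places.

Under algebraic product:
  T ∨ Q = a + b − a·b on (0.1200, 0.3900) = 0.4632
  (T ∨ Q) ∧ Q = a·b on (0.4632, 0.3900) = 0.1806
  → value = 0.1806
Under bounded:
  T ∨ Q = min(1, a+b) on (0.12, 0.39) = 0.51
  (T ∨ Q) ∧ Q = max(0, a+b−1) on (0.51, 0.39) = 0.00
  → value = 0.0000
|0.1806 − 0.0000| = 0.181

0.181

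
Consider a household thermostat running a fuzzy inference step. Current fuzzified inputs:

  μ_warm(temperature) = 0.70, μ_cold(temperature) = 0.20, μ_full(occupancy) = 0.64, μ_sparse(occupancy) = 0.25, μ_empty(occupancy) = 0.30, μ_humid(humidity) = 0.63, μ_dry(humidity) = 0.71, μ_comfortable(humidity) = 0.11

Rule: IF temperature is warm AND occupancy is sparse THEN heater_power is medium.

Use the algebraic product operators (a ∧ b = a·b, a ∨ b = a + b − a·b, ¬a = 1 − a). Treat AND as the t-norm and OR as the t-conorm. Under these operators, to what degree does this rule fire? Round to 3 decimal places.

firing strength: warm=0.70, sparse=0.25; AND[a·b] → w = 0.1750

0.175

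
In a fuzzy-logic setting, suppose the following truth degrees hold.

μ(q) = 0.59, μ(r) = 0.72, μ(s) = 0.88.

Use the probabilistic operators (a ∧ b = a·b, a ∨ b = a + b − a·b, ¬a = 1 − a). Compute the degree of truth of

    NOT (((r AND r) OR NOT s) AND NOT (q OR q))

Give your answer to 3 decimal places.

r AND r = a·b on (0.7200, 0.7200) = 0.5184
NOT s = 1 − 0.8800 = 0.1200
(r AND r) OR NOT s = a + b − a·b on (0.5184, 0.1200) = 0.5762
q OR q = a + b − a·b on (0.5900, 0.5900) = 0.8319
NOT (q OR q) = 1 − 0.8319 = 0.1681
((r AND r) OR NOT s) AND NOT (q OR q) = a·b on (0.5762, 0.1681) = 0.0969
NOT (((r AND r) OR NOT s) AND NOT (q OR q)) = 1 − 0.0969 = 0.9031

0.903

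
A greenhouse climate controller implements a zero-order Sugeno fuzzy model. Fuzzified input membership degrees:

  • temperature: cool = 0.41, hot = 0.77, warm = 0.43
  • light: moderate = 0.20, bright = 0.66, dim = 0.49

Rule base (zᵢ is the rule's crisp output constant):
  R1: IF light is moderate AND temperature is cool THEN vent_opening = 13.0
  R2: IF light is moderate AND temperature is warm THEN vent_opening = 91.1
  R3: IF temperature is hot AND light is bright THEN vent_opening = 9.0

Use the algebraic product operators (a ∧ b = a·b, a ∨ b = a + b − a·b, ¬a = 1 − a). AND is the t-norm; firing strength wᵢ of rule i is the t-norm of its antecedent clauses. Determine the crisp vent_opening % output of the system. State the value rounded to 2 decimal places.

R1 (z=13.0): moderate=0.20, cool=0.41; AND[a·b] → w = 0.0820
R2 (z=91.1): moderate=0.20, warm=0.43; AND[a·b] → w = 0.0860
R3 (z=9.0): hot=0.77, bright=0.66; AND[a·b] → w = 0.5082
Weighted average = (0.0820·13.0 + 0.0860·91.1 + 0.5082·9.0) / (0.0820 + 0.0860 + 0.5082)
  = 13.4744 / 0.6762 = 19.93

19.93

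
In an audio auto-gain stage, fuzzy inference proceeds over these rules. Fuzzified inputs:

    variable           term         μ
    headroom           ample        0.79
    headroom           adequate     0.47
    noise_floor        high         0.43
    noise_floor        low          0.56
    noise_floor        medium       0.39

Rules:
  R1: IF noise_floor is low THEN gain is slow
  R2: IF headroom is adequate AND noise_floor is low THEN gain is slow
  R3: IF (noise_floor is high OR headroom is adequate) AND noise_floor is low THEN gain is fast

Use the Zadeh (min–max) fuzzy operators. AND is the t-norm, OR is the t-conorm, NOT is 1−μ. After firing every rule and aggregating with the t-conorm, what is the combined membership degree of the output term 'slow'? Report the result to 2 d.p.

0.56

R1: low=0.56 → w = 0.56
R2: adequate=0.47, low=0.56; AND[min(a, b)] → w = 0.47
R3: (high=0.43 OR adequate=0.47) = 0.47; AND[min(a, b)] with low=0.56 → w = 0.47
Rules with consequent 'slow': {R1, R2} → strengths 0.56, 0.47
Aggregate via t-conorm [max(a, b)]: 0.56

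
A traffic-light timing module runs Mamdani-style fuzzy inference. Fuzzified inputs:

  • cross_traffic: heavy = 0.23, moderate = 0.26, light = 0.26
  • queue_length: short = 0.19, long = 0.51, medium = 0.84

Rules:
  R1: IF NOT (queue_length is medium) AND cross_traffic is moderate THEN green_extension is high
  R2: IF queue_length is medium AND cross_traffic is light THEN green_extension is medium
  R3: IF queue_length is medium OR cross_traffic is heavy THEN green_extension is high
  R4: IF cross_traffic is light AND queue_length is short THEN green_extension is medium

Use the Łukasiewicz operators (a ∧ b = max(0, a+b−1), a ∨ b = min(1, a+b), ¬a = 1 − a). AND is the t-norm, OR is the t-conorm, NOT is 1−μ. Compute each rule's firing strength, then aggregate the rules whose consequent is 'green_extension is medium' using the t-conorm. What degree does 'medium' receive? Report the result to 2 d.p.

0.10

R1: ¬medium=1−0.84=0.16, moderate=0.26; AND[max(0, a+b−1)] → w = 0.00
R2: medium=0.84, light=0.26; AND[max(0, a+b−1)] → w = 0.10
R3: medium=0.84, heavy=0.23; OR[min(1, a+b)] → w = 1.00
R4: light=0.26, short=0.19; AND[max(0, a+b−1)] → w = 0.00
Rules with consequent 'medium': {R2, R4} → strengths 0.10, 0.00
Aggregate via t-conorm [min(1, a+b)]: 0.10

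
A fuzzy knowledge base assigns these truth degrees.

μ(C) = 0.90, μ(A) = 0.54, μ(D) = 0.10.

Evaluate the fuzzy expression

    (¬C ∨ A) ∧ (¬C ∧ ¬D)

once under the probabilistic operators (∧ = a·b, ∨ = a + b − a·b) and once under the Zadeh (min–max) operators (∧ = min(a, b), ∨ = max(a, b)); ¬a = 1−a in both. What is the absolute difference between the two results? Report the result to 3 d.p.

Under probabilistic:
  ¬C = 1 − 0.9000 = 0.1000
  ¬C ∨ A = a + b − a·b on (0.1000, 0.5400) = 0.5860
  ¬C = 1 − 0.9000 = 0.1000
  ¬D = 1 − 0.1000 = 0.9000
  ¬C ∧ ¬D = a·b on (0.1000, 0.9000) = 0.0900
  (¬C ∨ A) ∧ (¬C ∧ ¬D) = a·b on (0.5860, 0.0900) = 0.0527
  → value = 0.0527
Under Zadeh (min–max):
  ¬C = 1 − 0.90 = 0.10
  ¬C ∨ A = max(a, b) on (0.10, 0.54) = 0.54
  ¬C = 1 − 0.90 = 0.10
  ¬D = 1 − 0.10 = 0.90
  ¬C ∧ ¬D = min(a, b) on (0.10, 0.90) = 0.10
  (¬C ∨ A) ∧ (¬C ∧ ¬D) = min(a, b) on (0.54, 0.10) = 0.10
  → value = 0.1000
|0.0527 − 0.1000| = 0.047

0.047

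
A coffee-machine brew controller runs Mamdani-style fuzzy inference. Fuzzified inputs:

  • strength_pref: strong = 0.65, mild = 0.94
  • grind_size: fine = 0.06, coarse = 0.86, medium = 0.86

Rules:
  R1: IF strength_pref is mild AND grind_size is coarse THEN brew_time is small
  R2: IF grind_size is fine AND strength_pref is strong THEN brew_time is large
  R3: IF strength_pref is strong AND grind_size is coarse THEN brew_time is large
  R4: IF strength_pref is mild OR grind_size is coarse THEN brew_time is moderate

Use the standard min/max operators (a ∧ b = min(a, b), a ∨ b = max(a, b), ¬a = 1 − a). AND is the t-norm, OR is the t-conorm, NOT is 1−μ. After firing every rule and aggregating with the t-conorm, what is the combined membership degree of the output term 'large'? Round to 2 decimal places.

0.65

R1: mild=0.94, coarse=0.86; AND[min(a, b)] → w = 0.86
R2: fine=0.06, strong=0.65; AND[min(a, b)] → w = 0.06
R3: strong=0.65, coarse=0.86; AND[min(a, b)] → w = 0.65
R4: mild=0.94, coarse=0.86; OR[max(a, b)] → w = 0.94
Rules with consequent 'large': {R2, R3} → strengths 0.06, 0.65
Aggregate via t-conorm [max(a, b)]: 0.65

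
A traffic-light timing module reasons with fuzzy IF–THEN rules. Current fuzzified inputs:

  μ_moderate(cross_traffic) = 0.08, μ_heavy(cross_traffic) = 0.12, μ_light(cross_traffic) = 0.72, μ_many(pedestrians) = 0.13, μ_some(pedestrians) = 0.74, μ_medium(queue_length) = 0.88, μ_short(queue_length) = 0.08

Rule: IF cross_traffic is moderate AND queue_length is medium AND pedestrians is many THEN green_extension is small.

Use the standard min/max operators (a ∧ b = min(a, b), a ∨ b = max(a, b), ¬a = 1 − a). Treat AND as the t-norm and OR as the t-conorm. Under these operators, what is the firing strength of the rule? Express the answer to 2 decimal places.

0.08

firing strength: moderate=0.08, medium=0.88, many=0.13; AND[min(a, b)] → w = 0.08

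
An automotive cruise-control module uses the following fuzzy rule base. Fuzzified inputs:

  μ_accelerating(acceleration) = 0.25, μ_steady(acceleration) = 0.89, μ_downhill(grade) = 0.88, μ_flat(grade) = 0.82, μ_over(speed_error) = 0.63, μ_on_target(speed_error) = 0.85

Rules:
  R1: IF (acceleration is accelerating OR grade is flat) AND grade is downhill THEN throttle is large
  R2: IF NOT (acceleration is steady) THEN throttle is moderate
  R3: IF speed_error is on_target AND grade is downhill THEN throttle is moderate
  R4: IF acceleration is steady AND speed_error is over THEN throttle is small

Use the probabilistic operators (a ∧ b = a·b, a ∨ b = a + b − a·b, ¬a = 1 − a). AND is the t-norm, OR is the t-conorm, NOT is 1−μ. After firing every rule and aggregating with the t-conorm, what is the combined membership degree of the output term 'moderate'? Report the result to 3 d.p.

0.776

R1: (accelerating=0.25 OR flat=0.82) = 0.8650; AND[a·b] with downhill=0.88 → w = 0.7612
R2: ¬steady=1−0.89=0.11 → w = 0.1100
R3: on_target=0.85, downhill=0.88; AND[a·b] → w = 0.7480
R4: steady=0.89, over=0.63; AND[a·b] → w = 0.5607
Rules with consequent 'moderate': {R2, R3} → strengths 0.1100, 0.7480
Aggregate via t-conorm [a + b − a·b]: 0.7757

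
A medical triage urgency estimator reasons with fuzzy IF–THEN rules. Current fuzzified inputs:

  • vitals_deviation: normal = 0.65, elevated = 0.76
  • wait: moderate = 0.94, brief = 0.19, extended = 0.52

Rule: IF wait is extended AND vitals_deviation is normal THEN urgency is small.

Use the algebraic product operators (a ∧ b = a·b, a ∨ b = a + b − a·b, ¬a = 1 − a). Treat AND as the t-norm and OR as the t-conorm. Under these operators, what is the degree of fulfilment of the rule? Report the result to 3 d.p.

firing strength: extended=0.52, normal=0.65; AND[a·b] → w = 0.3380

0.338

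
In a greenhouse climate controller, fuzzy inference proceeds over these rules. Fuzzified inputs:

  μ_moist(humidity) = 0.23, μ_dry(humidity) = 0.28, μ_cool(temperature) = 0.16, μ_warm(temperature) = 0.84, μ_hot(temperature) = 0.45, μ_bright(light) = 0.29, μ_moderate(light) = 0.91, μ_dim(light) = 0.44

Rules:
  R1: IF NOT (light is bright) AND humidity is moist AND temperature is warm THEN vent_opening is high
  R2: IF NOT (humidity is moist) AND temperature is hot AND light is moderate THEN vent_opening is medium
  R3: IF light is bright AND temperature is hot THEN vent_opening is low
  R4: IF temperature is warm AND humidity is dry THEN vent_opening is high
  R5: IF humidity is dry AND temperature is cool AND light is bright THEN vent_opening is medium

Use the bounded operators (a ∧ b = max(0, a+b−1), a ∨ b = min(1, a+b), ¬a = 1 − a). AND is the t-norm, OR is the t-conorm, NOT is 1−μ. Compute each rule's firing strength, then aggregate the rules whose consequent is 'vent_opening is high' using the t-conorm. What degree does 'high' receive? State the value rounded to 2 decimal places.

0.12

R1: ¬bright=1−0.29=0.71, moist=0.23, warm=0.84; AND[max(0, a+b−1)] → w = 0.00
R2: ¬moist=1−0.23=0.77, hot=0.45, moderate=0.91; AND[max(0, a+b−1)] → w = 0.13
R3: bright=0.29, hot=0.45; AND[max(0, a+b−1)] → w = 0.00
R4: warm=0.84, dry=0.28; AND[max(0, a+b−1)] → w = 0.12
R5: dry=0.28, cool=0.16, bright=0.29; AND[max(0, a+b−1)] → w = 0.00
Rules with consequent 'high': {R1, R4} → strengths 0.00, 0.12
Aggregate via t-conorm [min(1, a+b)]: 0.12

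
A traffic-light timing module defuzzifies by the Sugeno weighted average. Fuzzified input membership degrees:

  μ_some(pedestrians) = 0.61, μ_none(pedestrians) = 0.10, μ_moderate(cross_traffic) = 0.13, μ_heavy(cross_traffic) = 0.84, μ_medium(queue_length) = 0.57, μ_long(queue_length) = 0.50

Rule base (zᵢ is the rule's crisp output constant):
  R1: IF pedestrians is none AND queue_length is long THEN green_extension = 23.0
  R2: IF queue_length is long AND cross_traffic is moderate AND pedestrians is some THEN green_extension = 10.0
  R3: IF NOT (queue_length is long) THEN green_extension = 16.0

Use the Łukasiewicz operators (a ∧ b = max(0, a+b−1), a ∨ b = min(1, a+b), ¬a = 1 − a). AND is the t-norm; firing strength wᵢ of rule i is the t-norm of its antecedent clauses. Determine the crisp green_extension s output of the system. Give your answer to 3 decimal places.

R1 (z=23.0): none=0.10, long=0.50; AND[max(0, a+b−1)] → w = 0.00
R2 (z=10.0): long=0.50, moderate=0.13, some=0.61; AND[max(0, a+b−1)] → w = 0.00
R3 (z=16.0): ¬long=1−0.50=0.50 → w = 0.50
Weighted average = (0.00·23.0 + 0.00·10.0 + 0.50·16.0) / (0.00 + 0.00 + 0.50)
  = 8.0000 / 0.5000 = 16.000

16.000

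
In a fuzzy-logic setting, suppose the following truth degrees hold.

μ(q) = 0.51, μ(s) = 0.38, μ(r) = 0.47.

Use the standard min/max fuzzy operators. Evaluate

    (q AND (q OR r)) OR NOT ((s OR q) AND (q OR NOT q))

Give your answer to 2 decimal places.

0.51

q OR r = max(a, b) on (0.51, 0.47) = 0.51
q AND (q OR r) = min(a, b) on (0.51, 0.51) = 0.51
s OR q = max(a, b) on (0.38, 0.51) = 0.51
NOT q = 1 − 0.51 = 0.49
q OR NOT q = max(a, b) on (0.51, 0.49) = 0.51
(s OR q) AND (q OR NOT q) = min(a, b) on (0.51, 0.51) = 0.51
NOT ((s OR q) AND (q OR NOT q)) = 1 − 0.51 = 0.49
(q AND (q OR r)) OR NOT ((s OR q) AND (q OR NOT q)) = max(a, b) on (0.51, 0.49) = 0.51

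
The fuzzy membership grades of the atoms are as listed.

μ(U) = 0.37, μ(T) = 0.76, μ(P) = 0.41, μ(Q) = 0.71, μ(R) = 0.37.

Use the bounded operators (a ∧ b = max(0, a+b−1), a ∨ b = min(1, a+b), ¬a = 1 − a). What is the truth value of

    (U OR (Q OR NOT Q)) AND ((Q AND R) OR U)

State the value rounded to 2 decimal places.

NOT Q = 1 − 0.71 = 0.29
Q OR NOT Q = min(1, a+b) on (0.71, 0.29) = 1.00
U OR (Q OR NOT Q) = min(1, a+b) on (0.37, 1.00) = 1.00
Q AND R = max(0, a+b−1) on (0.71, 0.37) = 0.08
(Q AND R) OR U = min(1, a+b) on (0.08, 0.37) = 0.45
(U OR (Q OR NOT Q)) AND ((Q AND R) OR U) = max(0, a+b−1) on (1.00, 0.45) = 0.45

0.45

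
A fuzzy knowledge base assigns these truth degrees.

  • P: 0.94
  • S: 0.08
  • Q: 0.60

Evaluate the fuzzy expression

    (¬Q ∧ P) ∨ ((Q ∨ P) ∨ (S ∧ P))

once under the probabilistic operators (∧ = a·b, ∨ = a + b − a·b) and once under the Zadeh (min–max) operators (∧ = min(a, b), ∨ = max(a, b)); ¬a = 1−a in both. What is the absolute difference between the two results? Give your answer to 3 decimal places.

Under probabilistic:
  ¬Q = 1 − 0.6000 = 0.4000
  ¬Q ∧ P = a·b on (0.4000, 0.9400) = 0.3760
  Q ∨ P = a + b − a·b on (0.6000, 0.9400) = 0.9760
  S ∧ P = a·b on (0.0800, 0.9400) = 0.0752
  (Q ∨ P) ∨ (S ∧ P) = a + b − a·b on (0.9760, 0.0752) = 0.9778
  (¬Q ∧ P) ∨ ((Q ∨ P) ∨ (S ∧ P)) = a + b − a·b on (0.3760, 0.9778) = 0.9862
  → value = 0.9862
Under Zadeh (min–max):
  ¬Q = 1 − 0.60 = 0.40
  ¬Q ∧ P = min(a, b) on (0.40, 0.94) = 0.40
  Q ∨ P = max(a, b) on (0.60, 0.94) = 0.94
  S ∧ P = min(a, b) on (0.08, 0.94) = 0.08
  (Q ∨ P) ∨ (S ∧ P) = max(a, b) on (0.94, 0.08) = 0.94
  (¬Q ∧ P) ∨ ((Q ∨ P) ∨ (S ∧ P)) = max(a, b) on (0.40, 0.94) = 0.94
  → value = 0.9400
|0.9862 − 0.9400| = 0.046

0.046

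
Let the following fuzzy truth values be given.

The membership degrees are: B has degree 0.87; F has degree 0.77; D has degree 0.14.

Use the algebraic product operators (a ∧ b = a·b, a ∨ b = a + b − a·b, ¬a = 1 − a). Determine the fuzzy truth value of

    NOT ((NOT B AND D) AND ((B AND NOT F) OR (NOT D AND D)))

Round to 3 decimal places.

0.995

NOT B = 1 − 0.8700 = 0.1300
NOT B AND D = a·b on (0.1300, 0.1400) = 0.0182
NOT F = 1 − 0.7700 = 0.2300
B AND NOT F = a·b on (0.8700, 0.2300) = 0.2001
NOT D = 1 − 0.1400 = 0.8600
NOT D AND D = a·b on (0.8600, 0.1400) = 0.1204
(B AND NOT F) OR (NOT D AND D) = a + b − a·b on (0.2001, 0.1204) = 0.2964
(NOT B AND D) AND ((B AND NOT F) OR (NOT D AND D)) = a·b on (0.0182, 0.2964) = 0.0054
NOT ((NOT B AND D) AND ((B AND NOT F) OR (NOT D AND D))) = 1 − 0.0054 = 0.9946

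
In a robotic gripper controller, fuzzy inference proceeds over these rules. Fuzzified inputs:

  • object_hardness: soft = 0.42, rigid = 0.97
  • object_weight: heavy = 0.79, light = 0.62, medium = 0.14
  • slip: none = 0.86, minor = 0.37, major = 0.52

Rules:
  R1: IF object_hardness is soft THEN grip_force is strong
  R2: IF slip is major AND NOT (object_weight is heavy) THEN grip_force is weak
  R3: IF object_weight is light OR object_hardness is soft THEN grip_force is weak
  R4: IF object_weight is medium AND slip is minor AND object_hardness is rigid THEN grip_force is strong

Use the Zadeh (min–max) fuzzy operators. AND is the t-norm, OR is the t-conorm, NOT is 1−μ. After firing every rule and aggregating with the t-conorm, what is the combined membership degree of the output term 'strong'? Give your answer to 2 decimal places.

R1: soft=0.42 → w = 0.42
R2: major=0.52, ¬heavy=1−0.79=0.21; AND[min(a, b)] → w = 0.21
R3: light=0.62, soft=0.42; OR[max(a, b)] → w = 0.62
R4: medium=0.14, minor=0.37, rigid=0.97; AND[min(a, b)] → w = 0.14
Rules with consequent 'strong': {R1, R4} → strengths 0.42, 0.14
Aggregate via t-conorm [max(a, b)]: 0.42

0.42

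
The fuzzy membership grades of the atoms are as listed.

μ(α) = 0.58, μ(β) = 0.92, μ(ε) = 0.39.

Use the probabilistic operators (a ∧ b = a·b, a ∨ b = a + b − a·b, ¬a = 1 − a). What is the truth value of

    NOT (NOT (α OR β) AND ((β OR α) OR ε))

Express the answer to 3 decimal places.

0.967

α OR β = a + b − a·b on (0.5800, 0.9200) = 0.9664
NOT (α OR β) = 1 − 0.9664 = 0.0336
β OR α = a + b − a·b on (0.9200, 0.5800) = 0.9664
(β OR α) OR ε = a + b − a·b on (0.9664, 0.3900) = 0.9795
NOT (α OR β) AND ((β OR α) OR ε) = a·b on (0.0336, 0.9795) = 0.0329
NOT (NOT (α OR β) AND ((β OR α) OR ε)) = 1 − 0.0329 = 0.9671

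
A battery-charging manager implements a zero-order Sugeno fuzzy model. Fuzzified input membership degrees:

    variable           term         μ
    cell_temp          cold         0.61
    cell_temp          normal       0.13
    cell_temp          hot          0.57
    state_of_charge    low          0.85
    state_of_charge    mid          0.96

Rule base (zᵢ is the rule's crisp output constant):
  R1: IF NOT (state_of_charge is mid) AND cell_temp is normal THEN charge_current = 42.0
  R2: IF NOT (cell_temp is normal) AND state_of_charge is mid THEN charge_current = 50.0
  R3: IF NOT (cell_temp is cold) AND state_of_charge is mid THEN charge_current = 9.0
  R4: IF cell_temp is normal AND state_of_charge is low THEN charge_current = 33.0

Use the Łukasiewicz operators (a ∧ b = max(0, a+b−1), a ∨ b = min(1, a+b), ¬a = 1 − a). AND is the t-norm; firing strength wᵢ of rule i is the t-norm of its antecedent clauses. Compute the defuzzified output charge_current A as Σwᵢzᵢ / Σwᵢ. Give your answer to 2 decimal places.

37.84

R1 (z=42.0): ¬mid=1−0.96=0.04, normal=0.13; AND[max(0, a+b−1)] → w = 0.00
R2 (z=50.0): ¬normal=1−0.13=0.87, mid=0.96; AND[max(0, a+b−1)] → w = 0.83
R3 (z=9.0): ¬cold=1−0.61=0.39, mid=0.96; AND[max(0, a+b−1)] → w = 0.35
R4 (z=33.0): normal=0.13, low=0.85; AND[max(0, a+b−1)] → w = 0.00
Weighted average = (0.00·42.0 + 0.83·50.0 + 0.35·9.0 + 0.00·33.0) / (0.00 + 0.83 + 0.35 + 0.00)
  = 44.6500 / 1.1800 = 37.84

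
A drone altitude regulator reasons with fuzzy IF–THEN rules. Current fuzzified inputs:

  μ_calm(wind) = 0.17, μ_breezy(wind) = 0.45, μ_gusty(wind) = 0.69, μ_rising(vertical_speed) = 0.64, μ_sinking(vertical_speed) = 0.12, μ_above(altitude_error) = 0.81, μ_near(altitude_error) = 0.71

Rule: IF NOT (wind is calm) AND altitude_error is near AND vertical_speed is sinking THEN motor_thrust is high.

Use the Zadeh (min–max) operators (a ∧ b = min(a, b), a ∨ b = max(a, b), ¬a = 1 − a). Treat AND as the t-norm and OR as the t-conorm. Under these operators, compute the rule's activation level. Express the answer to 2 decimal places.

firing strength: ¬calm=1−0.17=0.83, near=0.71, sinking=0.12; AND[min(a, b)] → w = 0.12

0.12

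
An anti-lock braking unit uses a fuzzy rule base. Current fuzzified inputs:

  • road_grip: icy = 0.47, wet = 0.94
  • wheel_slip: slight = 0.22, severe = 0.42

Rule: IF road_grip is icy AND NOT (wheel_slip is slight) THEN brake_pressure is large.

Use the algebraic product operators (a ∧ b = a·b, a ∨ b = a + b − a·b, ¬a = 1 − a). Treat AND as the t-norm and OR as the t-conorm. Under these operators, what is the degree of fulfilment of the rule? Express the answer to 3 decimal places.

0.367

firing strength: icy=0.47, ¬slight=1−0.22=0.78; AND[a·b] → w = 0.3666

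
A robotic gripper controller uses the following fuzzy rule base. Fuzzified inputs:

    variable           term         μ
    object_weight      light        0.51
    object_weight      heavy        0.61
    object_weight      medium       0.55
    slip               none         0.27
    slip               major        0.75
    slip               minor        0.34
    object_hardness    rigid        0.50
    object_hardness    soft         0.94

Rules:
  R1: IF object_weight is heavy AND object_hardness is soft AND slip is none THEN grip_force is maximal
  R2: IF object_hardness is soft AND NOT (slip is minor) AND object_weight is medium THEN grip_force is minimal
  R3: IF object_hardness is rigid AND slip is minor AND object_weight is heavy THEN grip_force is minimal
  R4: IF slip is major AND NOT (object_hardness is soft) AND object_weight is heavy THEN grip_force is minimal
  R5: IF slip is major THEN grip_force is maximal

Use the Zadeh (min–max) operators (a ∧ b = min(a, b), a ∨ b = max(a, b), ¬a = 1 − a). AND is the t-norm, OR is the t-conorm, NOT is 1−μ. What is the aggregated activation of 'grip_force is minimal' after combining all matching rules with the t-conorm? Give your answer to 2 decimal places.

R1: heavy=0.61, soft=0.94, none=0.27; AND[min(a, b)] → w = 0.27
R2: soft=0.94, ¬minor=1−0.34=0.66, medium=0.55; AND[min(a, b)] → w = 0.55
R3: rigid=0.50, minor=0.34, heavy=0.61; AND[min(a, b)] → w = 0.34
R4: major=0.75, ¬soft=1−0.94=0.06, heavy=0.61; AND[min(a, b)] → w = 0.06
R5: major=0.75 → w = 0.75
Rules with consequent 'minimal': {R2, R3, R4} → strengths 0.55, 0.34, 0.06
Aggregate via t-conorm [max(a, b)]: 0.55

0.55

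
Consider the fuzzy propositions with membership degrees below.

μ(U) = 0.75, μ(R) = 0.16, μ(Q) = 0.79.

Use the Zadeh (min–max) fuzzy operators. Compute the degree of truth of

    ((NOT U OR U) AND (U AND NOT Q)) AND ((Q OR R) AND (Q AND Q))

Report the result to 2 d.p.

0.21

NOT U = 1 − 0.75 = 0.25
NOT U OR U = max(a, b) on (0.25, 0.75) = 0.75
NOT Q = 1 − 0.79 = 0.21
U AND NOT Q = min(a, b) on (0.75, 0.21) = 0.21
(NOT U OR U) AND (U AND NOT Q) = min(a, b) on (0.75, 0.21) = 0.21
Q OR R = max(a, b) on (0.79, 0.16) = 0.79
Q AND Q = min(a, b) on (0.79, 0.79) = 0.79
(Q OR R) AND (Q AND Q) = min(a, b) on (0.79, 0.79) = 0.79
((NOT U OR U) AND (U AND NOT Q)) AND ((Q OR R) AND (Q AND Q)) = min(a, b) on (0.21, 0.79) = 0.21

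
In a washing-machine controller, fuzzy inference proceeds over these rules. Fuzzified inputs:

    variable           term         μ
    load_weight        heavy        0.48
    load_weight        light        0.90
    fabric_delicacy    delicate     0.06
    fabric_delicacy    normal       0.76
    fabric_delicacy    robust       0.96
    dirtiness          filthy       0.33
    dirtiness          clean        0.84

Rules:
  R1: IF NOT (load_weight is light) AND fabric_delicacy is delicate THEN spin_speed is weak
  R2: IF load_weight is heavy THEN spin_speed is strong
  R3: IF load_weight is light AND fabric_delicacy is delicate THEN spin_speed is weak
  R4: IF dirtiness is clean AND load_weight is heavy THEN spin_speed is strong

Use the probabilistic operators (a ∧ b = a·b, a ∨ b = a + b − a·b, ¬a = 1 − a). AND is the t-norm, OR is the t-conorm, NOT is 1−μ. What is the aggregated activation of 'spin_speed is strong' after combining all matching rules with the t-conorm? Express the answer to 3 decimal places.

0.690

R1: ¬light=1−0.90=0.10, delicate=0.06; AND[a·b] → w = 0.0060
R2: heavy=0.48 → w = 0.4800
R3: light=0.90, delicate=0.06; AND[a·b] → w = 0.0540
R4: clean=0.84, heavy=0.48; AND[a·b] → w = 0.4032
Rules with consequent 'strong': {R2, R4} → strengths 0.4800, 0.4032
Aggregate via t-conorm [a + b − a·b]: 0.6897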